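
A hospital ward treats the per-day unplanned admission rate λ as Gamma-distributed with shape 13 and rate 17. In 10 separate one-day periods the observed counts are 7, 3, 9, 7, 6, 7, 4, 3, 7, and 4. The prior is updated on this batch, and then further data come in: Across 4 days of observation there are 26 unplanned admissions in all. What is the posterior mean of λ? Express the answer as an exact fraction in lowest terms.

Total count: 7 + 3 + 9 + 7 + 6 + 7 + 4 + 3 + 7 + 4 = 57.
Total exposure: 10 days.
After the first batch: Gamma(13 + 57, 17 + 10) = Gamma(70, 27).
Total count 26 over total exposure 4 days.
After the second batch: Gamma(70 + 26, 27 + 4) = Gamma(96, 31).
Posterior mean = α'/β' = 96/31.

96/31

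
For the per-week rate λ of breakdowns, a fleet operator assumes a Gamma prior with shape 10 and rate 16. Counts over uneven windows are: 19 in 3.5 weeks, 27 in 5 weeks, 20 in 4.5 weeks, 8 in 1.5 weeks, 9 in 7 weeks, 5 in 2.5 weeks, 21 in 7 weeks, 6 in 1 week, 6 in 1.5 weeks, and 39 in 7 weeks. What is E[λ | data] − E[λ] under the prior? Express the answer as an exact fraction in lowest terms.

Total count: 19 + 27 + 20 + 8 + 9 + 5 + 21 + 6 + 6 + 39 = 160.
Total exposure: 3.5 + 5 + 4.5 + 1.5 + 7 + 2.5 + 7 + 1 + 1.5 + 7 = 40.5 weeks.
The Gamma prior is conjugate for the Poisson rate, so λ | data ~ Gamma(10+160, 16+40.5) = Gamma(170, 113/2).
Posterior mean = 170/(113/2) = 340/113; prior mean = 10/16 = 5/8. Difference = 340/113 − 5/8 = 2155/904.

2155/904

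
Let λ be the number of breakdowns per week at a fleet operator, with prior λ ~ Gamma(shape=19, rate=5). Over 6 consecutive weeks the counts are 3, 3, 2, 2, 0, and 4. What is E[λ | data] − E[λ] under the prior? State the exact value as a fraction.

Total count: 3 + 3 + 2 + 2 + 0 + 4 = 14.
Total exposure: 6 weeks.
By Gamma–Poisson conjugacy, the posterior is Gamma(α + Σx, β + Σt) = Gamma(19 + 14, 5 + 6) = Gamma(33, 11).
Posterior mean = 33/11 = 3; prior mean = 19/5 = 19/5. Difference = 3 − 19/5 = -4/5.

-4/5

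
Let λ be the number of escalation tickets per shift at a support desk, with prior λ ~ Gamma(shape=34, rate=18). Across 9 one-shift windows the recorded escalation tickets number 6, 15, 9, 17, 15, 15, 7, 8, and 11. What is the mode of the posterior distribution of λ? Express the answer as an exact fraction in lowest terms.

136/27

Total count: 6 + 15 + 9 + 17 + 15 + 15 + 7 + 8 + 11 = 103.
Total exposure: 9 shifts.
By Gamma–Poisson conjugacy, the posterior is Gamma(α + Σx, β + Σt) = Gamma(34 + 103, 18 + 9) = Gamma(137, 27).
Posterior mode = (α'−1)/β' = 136/27.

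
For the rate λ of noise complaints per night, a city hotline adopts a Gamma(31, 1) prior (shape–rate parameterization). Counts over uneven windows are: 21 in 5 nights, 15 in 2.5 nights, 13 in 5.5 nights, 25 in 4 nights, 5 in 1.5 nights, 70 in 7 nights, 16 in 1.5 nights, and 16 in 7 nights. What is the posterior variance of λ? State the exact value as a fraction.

212/1225

Total count: 21 + 15 + 13 + 25 + 5 + 70 + 16 + 16 = 181.
Total exposure: 5 + 2.5 + 5.5 + 4 + 1.5 + 7 + 1.5 + 7 = 34 nights.
Gamma(α, β) with Poisson data over total exposure Σt gives posterior Gamma(α+Σx, β+Σt) = Gamma(212, 35).
Posterior variance = α'/β'² = 212/1225.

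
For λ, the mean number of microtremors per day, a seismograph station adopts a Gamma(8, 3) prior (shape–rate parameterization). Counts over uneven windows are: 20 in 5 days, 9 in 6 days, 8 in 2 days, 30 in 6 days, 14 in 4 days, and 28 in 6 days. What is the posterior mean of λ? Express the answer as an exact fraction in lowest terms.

117/32

Total count: 20 + 9 + 8 + 30 + 14 + 28 = 109.
Total exposure: 5 + 6 + 2 + 6 + 4 + 6 = 29 days.
By Gamma–Poisson conjugacy, the posterior is Gamma(α + Σx, β + Σt) = Gamma(8 + 109, 3 + 29) = Gamma(117, 32).
Posterior mean = α'/β' = 117/32.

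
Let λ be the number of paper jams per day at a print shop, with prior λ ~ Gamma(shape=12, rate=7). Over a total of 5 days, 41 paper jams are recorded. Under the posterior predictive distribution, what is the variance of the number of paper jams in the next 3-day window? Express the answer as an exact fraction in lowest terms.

Total count 41 over total exposure 5 days.
The Gamma prior is conjugate for the Poisson rate, so λ | data ~ Gamma(12+41, 7+5) = Gamma(53, 12).
The posterior predictive for a window of length T is Negative Binomial with variance T·α'·(β'+T)/β'² = 3·53·15/144 = 265/16.

265/16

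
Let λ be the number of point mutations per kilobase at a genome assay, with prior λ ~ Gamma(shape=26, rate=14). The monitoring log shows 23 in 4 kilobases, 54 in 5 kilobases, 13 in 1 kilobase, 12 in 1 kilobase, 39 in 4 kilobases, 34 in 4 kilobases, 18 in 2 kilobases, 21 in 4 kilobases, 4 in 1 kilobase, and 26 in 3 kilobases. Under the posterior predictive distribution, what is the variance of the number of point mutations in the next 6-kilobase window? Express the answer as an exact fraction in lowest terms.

79380/1849

Total count: 23 + 54 + 13 + 12 + 39 + 34 + 18 + 21 + 4 + 26 = 244.
Total exposure: 4 + 5 + 1 + 1 + 4 + 4 + 2 + 4 + 1 + 3 = 29 kilobases.
The Gamma prior is conjugate for the Poisson rate, so λ | data ~ Gamma(26+244, 14+29) = Gamma(270, 43).
The posterior predictive for a window of length T is Negative Binomial with variance T·α'·(β'+T)/β'² = 6·270·49/1849 = 79380/1849.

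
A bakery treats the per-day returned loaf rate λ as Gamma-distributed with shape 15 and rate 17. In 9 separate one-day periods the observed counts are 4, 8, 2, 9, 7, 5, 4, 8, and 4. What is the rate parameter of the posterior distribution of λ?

Total count: 4 + 8 + 2 + 9 + 7 + 5 + 4 + 8 + 4 = 51.
Total exposure: 9 days.
By Gamma–Poisson conjugacy, the posterior is Gamma(α + Σx, β + Σt) = Gamma(15 + 51, 17 + 9) = Gamma(66, 26).

26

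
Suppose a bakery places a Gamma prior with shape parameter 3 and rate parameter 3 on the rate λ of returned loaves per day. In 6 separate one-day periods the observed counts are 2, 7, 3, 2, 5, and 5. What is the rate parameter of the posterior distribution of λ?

Total count: 2 + 7 + 3 + 2 + 5 + 5 = 24.
Total exposure: 6 days.
Gamma(α, β) with Poisson data over total exposure Σt gives posterior Gamma(α+Σx, β+Σt) = Gamma(27, 9).

9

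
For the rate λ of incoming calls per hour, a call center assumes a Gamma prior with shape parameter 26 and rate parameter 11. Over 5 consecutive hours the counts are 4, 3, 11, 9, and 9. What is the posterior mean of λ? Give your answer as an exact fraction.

31/8

Total count: 4 + 3 + 11 + 9 + 9 = 36.
Total exposure: 5 hours.
Posterior: α' = 26 + 36 = 62, β' = 11 + 5 = 16.
Posterior mean = α'/β' = 62/16 = 31/8.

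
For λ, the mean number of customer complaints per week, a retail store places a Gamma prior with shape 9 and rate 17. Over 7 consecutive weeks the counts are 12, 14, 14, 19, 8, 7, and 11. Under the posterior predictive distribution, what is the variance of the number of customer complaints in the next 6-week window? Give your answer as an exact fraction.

235/8

Total count: 12 + 14 + 14 + 19 + 8 + 7 + 11 = 85.
Total exposure: 7 weeks.
Gamma(α, β) with Poisson data over total exposure Σt gives posterior Gamma(α+Σx, β+Σt) = Gamma(94, 24).
The posterior predictive for a window of length T is Negative Binomial with variance T·α'·(β'+T)/β'² = 6·94·30/576 = 235/8.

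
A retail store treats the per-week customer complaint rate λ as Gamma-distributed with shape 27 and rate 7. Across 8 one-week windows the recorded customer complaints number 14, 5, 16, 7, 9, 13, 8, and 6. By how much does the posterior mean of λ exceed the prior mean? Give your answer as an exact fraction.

22/7

Total count: 14 + 5 + 16 + 7 + 9 + 13 + 8 + 6 = 78.
Total exposure: 8 weeks.
Conjugate update: add total count to the shape and total exposure to the rate, giving Gamma(105, 15).
Posterior mean = 105/15 = 7; prior mean = 27/7 = 27/7. Difference = 7 − 27/7 = 22/7.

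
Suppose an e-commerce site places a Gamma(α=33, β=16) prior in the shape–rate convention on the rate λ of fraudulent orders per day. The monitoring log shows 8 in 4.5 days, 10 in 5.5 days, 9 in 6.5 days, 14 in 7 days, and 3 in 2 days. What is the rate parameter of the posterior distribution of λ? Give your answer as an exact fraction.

Total count: 8 + 10 + 9 + 14 + 3 = 44.
Total exposure: 4.5 + 5.5 + 6.5 + 7 + 2 = 25.5 days.
Conjugate update: add total count to the shape and total exposure to the rate, giving Gamma(77, 83/2).

83/2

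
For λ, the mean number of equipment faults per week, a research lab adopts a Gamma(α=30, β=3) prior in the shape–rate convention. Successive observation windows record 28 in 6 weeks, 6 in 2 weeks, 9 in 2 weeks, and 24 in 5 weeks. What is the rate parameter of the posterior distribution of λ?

Total count: 28 + 6 + 9 + 24 = 67.
Total exposure: 6 + 2 + 2 + 5 = 15 weeks.
The Gamma prior is conjugate for the Poisson rate, so λ | data ~ Gamma(30+67, 3+15) = Gamma(97, 18).

18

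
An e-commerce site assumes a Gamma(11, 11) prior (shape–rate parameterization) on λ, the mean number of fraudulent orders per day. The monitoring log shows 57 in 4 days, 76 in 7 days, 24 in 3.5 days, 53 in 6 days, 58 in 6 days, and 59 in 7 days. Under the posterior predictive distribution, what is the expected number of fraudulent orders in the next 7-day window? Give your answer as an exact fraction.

4732/89

Total count: 57 + 76 + 24 + 53 + 58 + 59 = 327.
Total exposure: 4 + 7 + 3.5 + 6 + 6 + 7 = 33.5 days.
Conjugate update: add total count to the shape and total exposure to the rate, giving Gamma(338, 89/2).
Predictive mean over a 7-day window = T·E[λ|data] = 7·338/(89/2) = 4732/89.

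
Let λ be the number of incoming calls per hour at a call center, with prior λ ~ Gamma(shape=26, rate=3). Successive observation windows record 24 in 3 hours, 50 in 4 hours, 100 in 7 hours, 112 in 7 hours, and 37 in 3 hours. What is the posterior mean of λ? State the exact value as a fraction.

349/27

Total count: 24 + 50 + 100 + 112 + 37 = 323.
Total exposure: 3 + 4 + 7 + 7 + 3 = 24 hours.
The Gamma prior is conjugate for the Poisson rate, so λ | data ~ Gamma(26+323, 3+24) = Gamma(349, 27).
Posterior mean = α'/β' = 349/27.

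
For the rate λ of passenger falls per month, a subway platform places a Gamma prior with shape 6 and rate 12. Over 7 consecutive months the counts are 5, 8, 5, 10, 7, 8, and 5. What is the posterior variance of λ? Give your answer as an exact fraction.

54/361

Total count: 5 + 8 + 5 + 10 + 7 + 8 + 5 = 48.
Total exposure: 7 months.
Posterior: α' = 6 + 48 = 54, β' = 12 + 7 = 19.
Posterior variance = α'/β'² = 54/361.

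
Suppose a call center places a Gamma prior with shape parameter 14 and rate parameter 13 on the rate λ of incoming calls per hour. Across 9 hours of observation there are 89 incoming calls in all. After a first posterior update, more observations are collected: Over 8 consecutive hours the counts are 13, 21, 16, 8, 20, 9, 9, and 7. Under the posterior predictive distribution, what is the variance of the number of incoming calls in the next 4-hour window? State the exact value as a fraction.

7004/225

Total count 89 over total exposure 9 hours.
After the first batch: Gamma(14 + 89, 13 + 9) = Gamma(103, 22).
Total count: 13 + 21 + 16 + 8 + 20 + 9 + 9 + 7 = 103.
Total exposure: 8 hours.
After the second batch: Gamma(103 + 103, 22 + 8) = Gamma(206, 30).
The posterior predictive for a window of length T is Negative Binomial with variance T·α'·(β'+T)/β'² = 4·206·34/900 = 7004/225.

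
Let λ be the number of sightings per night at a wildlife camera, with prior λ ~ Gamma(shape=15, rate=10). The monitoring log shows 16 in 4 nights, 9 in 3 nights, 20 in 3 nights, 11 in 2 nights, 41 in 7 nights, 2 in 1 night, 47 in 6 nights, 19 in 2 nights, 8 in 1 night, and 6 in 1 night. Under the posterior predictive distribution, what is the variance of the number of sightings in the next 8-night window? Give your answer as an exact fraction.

1164/25

Total count: 16 + 9 + 20 + 11 + 41 + 2 + 47 + 19 + 8 + 6 = 179.
Total exposure: 4 + 3 + 3 + 2 + 7 + 1 + 6 + 2 + 1 + 1 = 30 nights.
Gamma(α, β) with Poisson data over total exposure Σt gives posterior Gamma(α+Σx, β+Σt) = Gamma(194, 40).
The posterior predictive for a window of length T is Negative Binomial with variance T·α'·(β'+T)/β'² = 8·194·48/1600 = 1164/25.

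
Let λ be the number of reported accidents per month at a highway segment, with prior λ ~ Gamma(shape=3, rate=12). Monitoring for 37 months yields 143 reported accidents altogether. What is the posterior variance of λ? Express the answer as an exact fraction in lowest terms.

146/2401

Total count 143 over total exposure 37 months.
Gamma(α, β) with Poisson data over total exposure Σt gives posterior Gamma(α+Σx, β+Σt) = Gamma(146, 49).
Posterior variance = α'/β'² = 146/2401.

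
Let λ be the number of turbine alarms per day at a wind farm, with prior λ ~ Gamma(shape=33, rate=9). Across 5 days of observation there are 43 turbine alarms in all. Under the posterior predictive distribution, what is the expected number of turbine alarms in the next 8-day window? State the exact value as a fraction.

304/7

Total count 43 over total exposure 5 days.
Conjugate update: add total count to the shape and total exposure to the rate, giving Gamma(76, 14).
Predictive mean over an 8-day window = T·E[λ|data] = 8·76/14 = 304/7.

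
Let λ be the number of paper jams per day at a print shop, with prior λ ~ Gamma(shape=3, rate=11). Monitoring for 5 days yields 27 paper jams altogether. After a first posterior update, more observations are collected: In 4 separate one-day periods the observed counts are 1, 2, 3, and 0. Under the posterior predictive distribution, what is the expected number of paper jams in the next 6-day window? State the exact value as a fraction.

54/5

Total count 27 over total exposure 5 days.
After the first batch: Gamma(3 + 27, 11 + 5) = Gamma(30, 16).
Total count: 1 + 2 + 3 + 0 = 6.
Total exposure: 4 days.
After the second batch: Gamma(30 + 6, 16 + 4) = Gamma(36, 20).
Predictive mean over a 6-day window = T·E[λ|data] = 6·36/20 = 54/5.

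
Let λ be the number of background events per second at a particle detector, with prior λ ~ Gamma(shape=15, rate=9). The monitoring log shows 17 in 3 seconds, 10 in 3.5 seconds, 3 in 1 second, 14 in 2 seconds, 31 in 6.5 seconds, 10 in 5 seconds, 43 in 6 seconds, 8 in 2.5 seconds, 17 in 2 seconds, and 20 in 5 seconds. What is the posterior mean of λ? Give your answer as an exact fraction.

376/91

Total count: 17 + 10 + 3 + 14 + 31 + 10 + 43 + 8 + 17 + 20 = 173.
Total exposure: 3 + 3.5 + 1 + 2 + 6.5 + 5 + 6 + 2.5 + 2 + 5 = 36.5 seconds.
By Gamma–Poisson conjugacy, the posterior is Gamma(α + Σx, β + Σt) = Gamma(15 + 173, 9 + 36.5) = Gamma(188, 91/2).
Posterior mean = α'/β' = 188/(91/2) = 376/91.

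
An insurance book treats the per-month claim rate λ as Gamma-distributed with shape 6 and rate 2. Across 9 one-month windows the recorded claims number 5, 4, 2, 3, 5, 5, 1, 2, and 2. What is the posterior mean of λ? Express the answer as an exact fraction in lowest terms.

Total count: 5 + 4 + 2 + 3 + 5 + 5 + 1 + 2 + 2 = 29.
Total exposure: 9 months.
The Gamma prior is conjugate for the Poisson rate, so λ | data ~ Gamma(6+29, 2+9) = Gamma(35, 11).
Posterior mean = α'/β' = 35/11.

35/11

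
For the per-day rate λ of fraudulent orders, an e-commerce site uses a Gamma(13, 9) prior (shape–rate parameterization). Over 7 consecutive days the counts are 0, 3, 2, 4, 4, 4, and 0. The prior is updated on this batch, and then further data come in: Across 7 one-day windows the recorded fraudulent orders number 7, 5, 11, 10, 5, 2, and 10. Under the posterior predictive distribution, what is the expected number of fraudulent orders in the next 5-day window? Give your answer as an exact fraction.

Total count: 0 + 3 + 2 + 4 + 4 + 4 + 0 = 17.
Total exposure: 7 days.
After the first batch: Gamma(13 + 17, 9 + 7) = Gamma(30, 16).
Total count: 7 + 5 + 11 + 10 + 5 + 2 + 10 = 50.
Total exposure: 7 days.
After the second batch: Gamma(30 + 50, 16 + 7) = Gamma(80, 23).
Predictive mean over a 5-day window = T·E[λ|data] = 5·80/23 = 400/23.

400/23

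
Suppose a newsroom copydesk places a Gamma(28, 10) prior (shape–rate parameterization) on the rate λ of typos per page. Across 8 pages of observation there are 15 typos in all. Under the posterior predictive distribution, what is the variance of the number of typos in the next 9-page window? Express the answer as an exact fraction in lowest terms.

129/4

Total count 15 over total exposure 8 pages.
The Gamma prior is conjugate for the Poisson rate, so λ | data ~ Gamma(28+15, 10+8) = Gamma(43, 18).
The posterior predictive for a window of length T is Negative Binomial with variance T·α'·(β'+T)/β'² = 9·43·27/324 = 129/4.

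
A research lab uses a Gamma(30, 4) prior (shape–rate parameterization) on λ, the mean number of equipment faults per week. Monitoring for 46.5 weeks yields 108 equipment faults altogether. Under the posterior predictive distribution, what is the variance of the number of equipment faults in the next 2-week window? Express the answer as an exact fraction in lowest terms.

Total count 108 over total exposure 46.5 weeks.
Gamma(α, β) with Poisson data over total exposure Σt gives posterior Gamma(α+Σx, β+Σt) = Gamma(138, 101/2).
The posterior predictive for a window of length T is Negative Binomial with variance T·α'·(β'+T)/β'² = 2·138·(105/2)/(10201/4) = 57960/10201.

57960/10201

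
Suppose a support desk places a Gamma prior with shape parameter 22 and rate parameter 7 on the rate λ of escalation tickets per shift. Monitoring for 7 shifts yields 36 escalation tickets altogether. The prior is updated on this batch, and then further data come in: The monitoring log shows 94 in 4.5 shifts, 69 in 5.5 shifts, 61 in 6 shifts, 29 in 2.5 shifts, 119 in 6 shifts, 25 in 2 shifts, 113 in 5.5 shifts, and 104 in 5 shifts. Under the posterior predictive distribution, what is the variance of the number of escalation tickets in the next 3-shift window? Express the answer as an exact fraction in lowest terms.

Total count 36 over total exposure 7 shifts.
After the first batch: Gamma(22 + 36, 7 + 7) = Gamma(58, 14).
Total count: 94 + 69 + 61 + 29 + 119 + 25 + 113 + 104 = 614.
Total exposure: 4.5 + 5.5 + 6 + 2.5 + 6 + 2 + 5.5 + 5 = 37 shifts.
After the second batch: Gamma(58 + 614, 14 + 37) = Gamma(672, 51).
The posterior predictive for a window of length T is Negative Binomial with variance T·α'·(β'+T)/β'² = 3·672·54/2601 = 12096/289.

12096/289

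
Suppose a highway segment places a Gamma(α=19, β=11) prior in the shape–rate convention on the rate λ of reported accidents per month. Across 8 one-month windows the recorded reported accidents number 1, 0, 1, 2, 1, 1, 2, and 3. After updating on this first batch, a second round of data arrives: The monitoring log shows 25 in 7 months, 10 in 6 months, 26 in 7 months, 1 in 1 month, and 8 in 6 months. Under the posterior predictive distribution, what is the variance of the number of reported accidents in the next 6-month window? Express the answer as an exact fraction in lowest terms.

Total count: 1 + 0 + 1 + 2 + 1 + 1 + 2 + 3 = 11.
Total exposure: 8 months.
After the first batch: Gamma(19 + 11, 11 + 8) = Gamma(30, 19).
Total count: 25 + 10 + 26 + 1 + 8 = 70.
Total exposure: 7 + 6 + 7 + 1 + 6 = 27 months.
After the second batch: Gamma(30 + 70, 19 + 27) = Gamma(100, 46).
The posterior predictive for a window of length T is Negative Binomial with variance T·α'·(β'+T)/β'² = 6·100·52/2116 = 7800/529.

7800/529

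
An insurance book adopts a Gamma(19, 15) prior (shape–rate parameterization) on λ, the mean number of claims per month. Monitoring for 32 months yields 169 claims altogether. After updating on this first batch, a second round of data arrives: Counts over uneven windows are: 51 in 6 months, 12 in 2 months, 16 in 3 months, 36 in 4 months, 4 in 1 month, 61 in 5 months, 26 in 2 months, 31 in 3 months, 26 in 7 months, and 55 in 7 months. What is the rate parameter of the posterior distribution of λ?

Total count 169 over total exposure 32 months.
After the first batch: Gamma(19 + 169, 15 + 32) = Gamma(188, 47).
Total count: 51 + 12 + 16 + 36 + 4 + 61 + 26 + 31 + 26 + 55 = 318.
Total exposure: 6 + 2 + 3 + 4 + 1 + 5 + 2 + 3 + 7 + 7 = 40 months.
After the second batch: Gamma(188 + 318, 47 + 40) = Gamma(506, 87).

87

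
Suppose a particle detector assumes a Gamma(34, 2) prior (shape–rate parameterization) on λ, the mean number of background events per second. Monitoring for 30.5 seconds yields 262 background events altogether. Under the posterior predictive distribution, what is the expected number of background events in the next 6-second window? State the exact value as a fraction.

Total count 262 over total exposure 30.5 seconds.
By Gamma–Poisson conjugacy, the posterior is Gamma(α + Σx, β + Σt) = Gamma(34 + 262, 2 + 30.5) = Gamma(296, 65/2).
Predictive mean over a 6-second window = T·E[λ|data] = 6·296/(65/2) = 3552/65.

3552/65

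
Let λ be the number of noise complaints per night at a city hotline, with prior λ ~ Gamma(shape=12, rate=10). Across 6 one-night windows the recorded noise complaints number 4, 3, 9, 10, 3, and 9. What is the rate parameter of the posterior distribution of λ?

Total count: 4 + 3 + 9 + 10 + 3 + 9 = 38.
Total exposure: 6 nights.
Conjugate update: add total count to the shape and total exposure to the rate, giving Gamma(50, 16).

16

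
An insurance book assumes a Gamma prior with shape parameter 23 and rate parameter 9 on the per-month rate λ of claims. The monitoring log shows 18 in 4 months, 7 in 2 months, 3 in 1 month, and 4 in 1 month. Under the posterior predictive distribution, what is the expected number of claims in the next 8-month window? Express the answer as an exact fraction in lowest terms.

440/17

Total count: 18 + 7 + 3 + 4 = 32.
Total exposure: 4 + 2 + 1 + 1 = 8 months.
By Gamma–Poisson conjugacy, the posterior is Gamma(α + Σx, β + Σt) = Gamma(23 + 32, 9 + 8) = Gamma(55, 17).
Predictive mean over an 8-month window = T·E[λ|data] = 8·55/17 = 440/17.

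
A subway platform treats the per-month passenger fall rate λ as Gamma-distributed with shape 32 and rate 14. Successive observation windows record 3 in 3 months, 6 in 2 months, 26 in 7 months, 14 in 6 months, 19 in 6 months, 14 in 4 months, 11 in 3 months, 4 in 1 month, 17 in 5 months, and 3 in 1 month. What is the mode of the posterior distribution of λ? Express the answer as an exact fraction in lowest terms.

37/13

Total count: 3 + 6 + 26 + 14 + 19 + 14 + 11 + 4 + 17 + 3 = 117.
Total exposure: 3 + 2 + 7 + 6 + 6 + 4 + 3 + 1 + 5 + 1 = 38 months.
Conjugate update: add total count to the shape and total exposure to the rate, giving Gamma(149, 52).
Posterior mode = (α'−1)/β' = 148/52 = 37/13.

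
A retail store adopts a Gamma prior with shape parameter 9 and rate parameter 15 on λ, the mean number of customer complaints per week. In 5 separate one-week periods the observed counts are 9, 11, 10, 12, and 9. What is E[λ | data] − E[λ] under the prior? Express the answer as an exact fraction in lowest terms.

12/5

Total count: 9 + 11 + 10 + 12 + 9 = 51.
Total exposure: 5 weeks.
Gamma(α, β) with Poisson data over total exposure Σt gives posterior Gamma(α+Σx, β+Σt) = Gamma(60, 20).
Posterior mean = 60/20 = 3; prior mean = 9/15 = 3/5. Difference = 3 − 3/5 = 12/5.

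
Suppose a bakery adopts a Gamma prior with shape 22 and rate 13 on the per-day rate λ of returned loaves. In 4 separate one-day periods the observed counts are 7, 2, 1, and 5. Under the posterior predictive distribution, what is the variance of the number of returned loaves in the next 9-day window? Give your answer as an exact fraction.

Total count: 7 + 2 + 1 + 5 = 15.
Total exposure: 4 days.
Conjugate update: add total count to the shape and total exposure to the rate, giving Gamma(37, 17).
The posterior predictive for a window of length T is Negative Binomial with variance T·α'·(β'+T)/β'² = 9·37·26/289 = 8658/289.

8658/289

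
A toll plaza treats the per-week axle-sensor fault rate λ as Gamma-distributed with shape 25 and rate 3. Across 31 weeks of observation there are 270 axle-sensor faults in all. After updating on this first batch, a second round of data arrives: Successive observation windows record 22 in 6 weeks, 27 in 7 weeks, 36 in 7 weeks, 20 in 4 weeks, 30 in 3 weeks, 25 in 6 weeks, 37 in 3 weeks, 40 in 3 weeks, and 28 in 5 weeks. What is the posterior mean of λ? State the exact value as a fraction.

Total count 270 over total exposure 31 weeks.
After the first batch: Gamma(25 + 270, 3 + 31) = Gamma(295, 34).
Total count: 22 + 27 + 36 + 20 + 30 + 25 + 37 + 40 + 28 = 265.
Total exposure: 6 + 7 + 7 + 4 + 3 + 6 + 3 + 3 + 5 = 44 weeks.
After the second batch: Gamma(295 + 265, 34 + 44) = Gamma(560, 78).
Posterior mean = α'/β' = 560/78 = 280/39.

280/39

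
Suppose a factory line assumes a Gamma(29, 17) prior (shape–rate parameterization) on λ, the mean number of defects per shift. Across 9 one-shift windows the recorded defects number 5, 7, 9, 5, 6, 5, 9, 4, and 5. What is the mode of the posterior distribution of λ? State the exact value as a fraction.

83/26

Total count: 5 + 7 + 9 + 5 + 6 + 5 + 9 + 4 + 5 = 55.
Total exposure: 9 shifts.
Gamma(α, β) with Poisson data over total exposure Σt gives posterior Gamma(α+Σx, β+Σt) = Gamma(84, 26).
Posterior mode = (α'−1)/β' = 83/26.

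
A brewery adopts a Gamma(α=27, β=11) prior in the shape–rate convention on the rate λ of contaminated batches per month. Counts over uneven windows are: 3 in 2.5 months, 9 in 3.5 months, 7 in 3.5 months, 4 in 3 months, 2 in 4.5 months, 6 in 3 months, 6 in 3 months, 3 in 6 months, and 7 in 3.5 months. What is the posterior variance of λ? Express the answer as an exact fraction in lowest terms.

296/7569

Total count: 3 + 9 + 7 + 4 + 2 + 6 + 6 + 3 + 7 = 47.
Total exposure: 2.5 + 3.5 + 3.5 + 3 + 4.5 + 3 + 3 + 6 + 3.5 = 32.5 months.
Conjugate update: add total count to the shape and total exposure to the rate, giving Gamma(74, 87/2).
Posterior variance = α'/β'² = 74/(7569/4) = 296/7569.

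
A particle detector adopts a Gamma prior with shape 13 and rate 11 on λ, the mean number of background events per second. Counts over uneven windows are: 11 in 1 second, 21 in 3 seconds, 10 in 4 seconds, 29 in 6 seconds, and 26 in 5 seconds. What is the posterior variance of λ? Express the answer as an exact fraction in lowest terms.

Total count: 11 + 21 + 10 + 29 + 26 = 97.
Total exposure: 1 + 3 + 4 + 6 + 5 = 19 seconds.
Conjugate update: add total count to the shape and total exposure to the rate, giving Gamma(110, 30).
Posterior variance = α'/β'² = 110/900 = 11/90.

11/90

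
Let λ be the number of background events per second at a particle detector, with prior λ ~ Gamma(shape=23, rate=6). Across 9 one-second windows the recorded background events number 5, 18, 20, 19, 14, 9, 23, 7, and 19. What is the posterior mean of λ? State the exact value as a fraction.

157/15

Total count: 5 + 18 + 20 + 19 + 14 + 9 + 23 + 7 + 19 = 134.
Total exposure: 9 seconds.
Gamma(α, β) with Poisson data over total exposure Σt gives posterior Gamma(α+Σx, β+Σt) = Gamma(157, 15).
Posterior mean = α'/β' = 157/15.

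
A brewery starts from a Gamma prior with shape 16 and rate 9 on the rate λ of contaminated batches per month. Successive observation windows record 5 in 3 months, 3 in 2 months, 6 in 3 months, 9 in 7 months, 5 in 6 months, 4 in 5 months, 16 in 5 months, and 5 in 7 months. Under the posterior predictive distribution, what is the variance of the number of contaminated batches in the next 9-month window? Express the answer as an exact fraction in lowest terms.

34776/2209

Total count: 5 + 3 + 6 + 9 + 5 + 4 + 16 + 5 = 53.
Total exposure: 3 + 2 + 3 + 7 + 6 + 5 + 5 + 7 = 38 months.
Conjugate update: add total count to the shape and total exposure to the rate, giving Gamma(69, 47).
The posterior predictive for a window of length T is Negative Binomial with variance T·α'·(β'+T)/β'² = 9·69·56/2209 = 34776/2209.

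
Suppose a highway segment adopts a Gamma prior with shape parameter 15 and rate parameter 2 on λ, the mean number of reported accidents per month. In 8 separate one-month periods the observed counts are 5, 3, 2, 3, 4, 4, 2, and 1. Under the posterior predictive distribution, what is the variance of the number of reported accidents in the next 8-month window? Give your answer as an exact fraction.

1404/25

Total count: 5 + 3 + 2 + 3 + 4 + 4 + 2 + 1 = 24.
Total exposure: 8 months.
Gamma(α, β) with Poisson data over total exposure Σt gives posterior Gamma(α+Σx, β+Σt) = Gamma(39, 10).
The posterior predictive for a window of length T is Negative Binomial with variance T·α'·(β'+T)/β'² = 8·39·18/100 = 1404/25.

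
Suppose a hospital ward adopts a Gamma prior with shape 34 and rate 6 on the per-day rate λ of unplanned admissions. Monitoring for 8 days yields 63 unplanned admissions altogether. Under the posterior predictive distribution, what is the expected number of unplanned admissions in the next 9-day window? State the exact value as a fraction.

873/14

Total count 63 over total exposure 8 days.
Posterior: α' = 34 + 63 = 97, β' = 6 + 8 = 14.
Predictive mean over a 9-day window = T·E[λ|data] = 9·97/14 = 873/14.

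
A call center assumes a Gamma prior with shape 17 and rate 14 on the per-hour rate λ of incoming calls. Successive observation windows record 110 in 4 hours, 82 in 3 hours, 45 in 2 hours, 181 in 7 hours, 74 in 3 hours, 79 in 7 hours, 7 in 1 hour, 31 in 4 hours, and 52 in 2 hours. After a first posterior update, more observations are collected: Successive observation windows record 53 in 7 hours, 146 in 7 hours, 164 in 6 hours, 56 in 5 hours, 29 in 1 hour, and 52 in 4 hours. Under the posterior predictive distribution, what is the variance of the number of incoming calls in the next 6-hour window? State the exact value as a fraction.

Total count: 110 + 82 + 45 + 181 + 74 + 79 + 7 + 31 + 52 = 661.
Total exposure: 4 + 3 + 2 + 7 + 3 + 7 + 1 + 4 + 2 = 33 hours.
After the first batch: Gamma(17 + 661, 14 + 33) = Gamma(678, 47).
Total count: 53 + 146 + 164 + 56 + 29 + 52 = 500.
Total exposure: 7 + 7 + 6 + 5 + 1 + 4 = 30 hours.
After the second batch: Gamma(678 + 500, 47 + 30) = Gamma(1178, 77).
The posterior predictive for a window of length T is Negative Binomial with variance T·α'·(β'+T)/β'² = 6·1178·83/5929 = 586644/5929.

586644/5929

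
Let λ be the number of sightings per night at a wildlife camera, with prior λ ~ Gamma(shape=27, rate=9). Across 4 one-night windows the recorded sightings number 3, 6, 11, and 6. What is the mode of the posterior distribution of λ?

4

Total count: 3 + 6 + 11 + 6 = 26.
Total exposure: 4 nights.
The Gamma prior is conjugate for the Poisson rate, so λ | data ~ Gamma(27+26, 9+4) = Gamma(53, 13).
Posterior mode = (α'−1)/β' = 52/13 = 4.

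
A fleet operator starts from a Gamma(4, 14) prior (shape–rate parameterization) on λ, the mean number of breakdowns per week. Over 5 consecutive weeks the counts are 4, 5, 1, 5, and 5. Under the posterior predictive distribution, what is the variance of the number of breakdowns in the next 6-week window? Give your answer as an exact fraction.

Total count: 4 + 5 + 1 + 5 + 5 = 20.
Total exposure: 5 weeks.
Conjugate update: add total count to the shape and total exposure to the rate, giving Gamma(24, 19).
The posterior predictive for a window of length T is Negative Binomial with variance T·α'·(β'+T)/β'² = 6·24·25/361 = 3600/361.

3600/361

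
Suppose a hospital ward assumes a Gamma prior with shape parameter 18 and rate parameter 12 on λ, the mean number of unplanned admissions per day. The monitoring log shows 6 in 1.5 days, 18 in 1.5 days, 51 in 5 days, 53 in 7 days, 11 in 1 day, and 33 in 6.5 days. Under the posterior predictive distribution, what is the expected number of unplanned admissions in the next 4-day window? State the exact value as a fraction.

Total count: 6 + 18 + 51 + 53 + 11 + 33 = 172.
Total exposure: 1.5 + 1.5 + 5 + 7 + 1 + 6.5 = 22.5 days.
Posterior: α' = 18 + 172 = 190, β' = 12 + 22.5 = 69/2.
Predictive mean over a 4-day window = T·E[λ|data] = 4·190/(69/2) = 1520/69.

1520/69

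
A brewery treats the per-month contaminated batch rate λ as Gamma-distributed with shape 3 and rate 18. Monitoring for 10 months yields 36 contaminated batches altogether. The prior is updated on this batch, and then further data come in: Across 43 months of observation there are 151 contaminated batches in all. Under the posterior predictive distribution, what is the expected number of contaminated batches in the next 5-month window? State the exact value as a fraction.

Total count 36 over total exposure 10 months.
After the first batch: Gamma(3 + 36, 18 + 10) = Gamma(39, 28).
Total count 151 over total exposure 43 months.
After the second batch: Gamma(39 + 151, 28 + 43) = Gamma(190, 71).
Predictive mean over a 5-month window = T·E[λ|data] = 5·190/71 = 950/71.

950/71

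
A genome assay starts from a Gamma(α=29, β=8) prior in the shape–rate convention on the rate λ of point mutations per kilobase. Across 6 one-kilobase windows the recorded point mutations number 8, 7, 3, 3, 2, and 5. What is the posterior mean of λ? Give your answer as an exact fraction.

Total count: 8 + 7 + 3 + 3 + 2 + 5 = 28.
Total exposure: 6 kilobases.
By Gamma–Poisson conjugacy, the posterior is Gamma(α + Σx, β + Σt) = Gamma(29 + 28, 8 + 6) = Gamma(57, 14).
Posterior mean = α'/β' = 57/14.

57/14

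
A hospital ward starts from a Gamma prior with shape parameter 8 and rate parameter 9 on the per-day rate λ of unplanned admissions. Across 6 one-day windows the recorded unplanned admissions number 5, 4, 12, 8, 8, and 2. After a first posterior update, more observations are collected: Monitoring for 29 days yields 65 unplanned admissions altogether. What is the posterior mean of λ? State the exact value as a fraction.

28/11

Total count: 5 + 4 + 12 + 8 + 8 + 2 = 39.
Total exposure: 6 days.
After the first batch: Gamma(8 + 39, 9 + 6) = Gamma(47, 15).
Total count 65 over total exposure 29 days.
After the second batch: Gamma(47 + 65, 15 + 29) = Gamma(112, 44).
Posterior mean = α'/β' = 112/44 = 28/11.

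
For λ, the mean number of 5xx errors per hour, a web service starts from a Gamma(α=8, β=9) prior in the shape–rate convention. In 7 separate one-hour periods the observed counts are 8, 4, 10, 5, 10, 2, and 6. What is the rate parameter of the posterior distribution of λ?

Total count: 8 + 4 + 10 + 5 + 10 + 2 + 6 = 45.
Total exposure: 7 hours.
Gamma(α, β) with Poisson data over total exposure Σt gives posterior Gamma(α+Σx, β+Σt) = Gamma(53, 16).

16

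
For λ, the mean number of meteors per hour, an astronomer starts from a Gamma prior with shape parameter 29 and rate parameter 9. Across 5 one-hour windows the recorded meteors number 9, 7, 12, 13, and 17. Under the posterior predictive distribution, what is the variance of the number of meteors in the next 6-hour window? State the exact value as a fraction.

Total count: 9 + 7 + 12 + 13 + 17 = 58.
Total exposure: 5 hours.
Conjugate update: add total count to the shape and total exposure to the rate, giving Gamma(87, 14).
The posterior predictive for a window of length T is Negative Binomial with variance T·α'·(β'+T)/β'² = 6·87·20/196 = 2610/49.

2610/49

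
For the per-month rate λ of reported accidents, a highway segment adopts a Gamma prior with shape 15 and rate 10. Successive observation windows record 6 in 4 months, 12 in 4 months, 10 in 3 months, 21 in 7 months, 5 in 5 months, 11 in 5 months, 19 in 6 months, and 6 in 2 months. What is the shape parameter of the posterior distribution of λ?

105

Total count: 6 + 12 + 10 + 21 + 5 + 11 + 19 + 6 = 90.
Total exposure: 4 + 4 + 3 + 7 + 5 + 5 + 6 + 2 = 36 months.
By Gamma–Poisson conjugacy, the posterior is Gamma(α + Σx, β + Σt) = Gamma(15 + 90, 10 + 36) = Gamma(105, 46).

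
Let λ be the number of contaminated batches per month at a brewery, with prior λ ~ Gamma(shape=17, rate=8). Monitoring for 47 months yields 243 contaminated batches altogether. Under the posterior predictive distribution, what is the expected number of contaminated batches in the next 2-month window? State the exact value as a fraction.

104/11

Total count 243 over total exposure 47 months.
Conjugate update: add total count to the shape and total exposure to the rate, giving Gamma(260, 55).
Predictive mean over a 2-month window = T·E[λ|data] = 2·260/55 = 104/11.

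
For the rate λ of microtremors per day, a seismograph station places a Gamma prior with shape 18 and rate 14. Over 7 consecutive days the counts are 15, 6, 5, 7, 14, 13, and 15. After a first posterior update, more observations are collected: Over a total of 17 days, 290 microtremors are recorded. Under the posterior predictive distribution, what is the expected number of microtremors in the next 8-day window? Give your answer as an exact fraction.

Total count: 15 + 6 + 5 + 7 + 14 + 13 + 15 = 75.
Total exposure: 7 days.
After the first batch: Gamma(18 + 75, 14 + 7) = Gamma(93, 21).
Total count 290 over total exposure 17 days.
After the second batch: Gamma(93 + 290, 21 + 17) = Gamma(383, 38).
Predictive mean over an 8-day window = T·E[λ|data] = 8·383/38 = 1532/19.

1532/19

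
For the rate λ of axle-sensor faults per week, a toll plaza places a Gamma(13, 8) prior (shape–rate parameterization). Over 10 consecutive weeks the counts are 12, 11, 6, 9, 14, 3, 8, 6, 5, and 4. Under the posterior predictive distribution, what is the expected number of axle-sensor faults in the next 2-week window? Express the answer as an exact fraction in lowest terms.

91/9

Total count: 12 + 11 + 6 + 9 + 14 + 3 + 8 + 6 + 5 + 4 = 78.
Total exposure: 10 weeks.
By Gamma–Poisson conjugacy, the posterior is Gamma(α + Σx, β + Σt) = Gamma(13 + 78, 8 + 10) = Gamma(91, 18).
Predictive mean over a 2-week window = T·E[λ|data] = 2·91/18 = 91/9.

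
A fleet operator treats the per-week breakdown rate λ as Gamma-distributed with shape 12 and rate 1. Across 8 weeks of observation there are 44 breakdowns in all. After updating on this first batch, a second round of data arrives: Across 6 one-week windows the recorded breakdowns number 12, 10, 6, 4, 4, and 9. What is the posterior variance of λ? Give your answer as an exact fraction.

Total count 44 over total exposure 8 weeks.
After the first batch: Gamma(12 + 44, 1 + 8) = Gamma(56, 9).
Total count: 12 + 10 + 6 + 4 + 4 + 9 = 45.
Total exposure: 6 weeks.
After the second batch: Gamma(56 + 45, 9 + 6) = Gamma(101, 15).
Posterior variance = α'/β'² = 101/225.

101/225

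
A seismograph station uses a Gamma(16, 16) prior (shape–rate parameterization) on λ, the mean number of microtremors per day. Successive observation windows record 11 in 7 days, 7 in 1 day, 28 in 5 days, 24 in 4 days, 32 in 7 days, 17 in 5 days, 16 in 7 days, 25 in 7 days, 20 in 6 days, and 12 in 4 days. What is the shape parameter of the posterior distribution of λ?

Total count: 11 + 7 + 28 + 24 + 32 + 17 + 16 + 25 + 20 + 12 = 192.
Total exposure: 7 + 1 + 5 + 4 + 7 + 5 + 7 + 7 + 6 + 4 = 53 days.
By Gamma–Poisson conjugacy, the posterior is Gamma(α + Σx, β + Σt) = Gamma(16 + 192, 16 + 53) = Gamma(208, 69).

208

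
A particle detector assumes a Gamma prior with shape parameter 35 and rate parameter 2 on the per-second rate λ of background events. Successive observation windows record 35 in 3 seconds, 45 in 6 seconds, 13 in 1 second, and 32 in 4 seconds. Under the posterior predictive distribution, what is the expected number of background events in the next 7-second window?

Total count: 35 + 45 + 13 + 32 = 125.
Total exposure: 3 + 6 + 1 + 4 = 14 seconds.
Conjugate update: add total count to the shape and total exposure to the rate, giving Gamma(160, 16).
Predictive mean over a 7-second window = T·E[λ|data] = 7·160/16 = 70.

70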